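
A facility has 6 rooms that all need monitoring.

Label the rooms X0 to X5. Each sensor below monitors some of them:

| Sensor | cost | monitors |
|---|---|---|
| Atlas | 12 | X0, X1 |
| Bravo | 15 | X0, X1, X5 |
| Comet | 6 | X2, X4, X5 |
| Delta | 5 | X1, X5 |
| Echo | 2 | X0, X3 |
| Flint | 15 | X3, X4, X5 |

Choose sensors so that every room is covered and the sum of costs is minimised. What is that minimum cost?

Comet, Delta, Echo together cover every room (Comet ∪ Delta ∪ Echo = {X0, X1, X2, X3, X4, X5}); total cost 6 + 5 + 2 = 13.
No covering selection has total cost below 13.

13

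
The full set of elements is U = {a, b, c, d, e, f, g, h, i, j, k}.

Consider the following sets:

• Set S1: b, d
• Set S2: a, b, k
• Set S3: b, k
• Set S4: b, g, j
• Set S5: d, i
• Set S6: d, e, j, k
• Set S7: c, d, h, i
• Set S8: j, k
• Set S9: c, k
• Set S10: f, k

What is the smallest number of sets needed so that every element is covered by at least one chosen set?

5

S2 and S4 and S6 and S7 and S10 together: S2 ∪ S4 ∪ S6 ∪ S7 ∪ S10 = {a, b, c, d, e, f, g, h, i, j, k} — every element is covered.
No 4 of the 10 sets cover everything (all 210 combinations miss at least one element), so 5 is optimal.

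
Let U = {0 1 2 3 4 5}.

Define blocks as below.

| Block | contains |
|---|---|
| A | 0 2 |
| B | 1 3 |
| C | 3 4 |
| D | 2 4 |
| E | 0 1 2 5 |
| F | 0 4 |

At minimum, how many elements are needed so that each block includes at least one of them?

3

The 3 elements {2, 3, 4} hit every block.
No choice of 2 elements meets every block, so 3 is the minimum.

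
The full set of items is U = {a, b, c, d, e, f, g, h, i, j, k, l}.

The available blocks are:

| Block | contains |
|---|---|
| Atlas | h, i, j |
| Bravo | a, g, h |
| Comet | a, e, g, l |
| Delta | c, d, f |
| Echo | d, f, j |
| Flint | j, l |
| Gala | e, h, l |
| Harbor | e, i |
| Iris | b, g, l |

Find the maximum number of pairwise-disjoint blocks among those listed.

4

Bravo, Delta, Flint, Harbor are pairwise disjoint (Bravo={a,g,h}; Delta={c,d,f}; Flint={j,l}; Harbor={e,i}).
Every remaining block overlaps one of these, and no 5 of the listed blocks are pairwise disjoint, so 4 is the maximum.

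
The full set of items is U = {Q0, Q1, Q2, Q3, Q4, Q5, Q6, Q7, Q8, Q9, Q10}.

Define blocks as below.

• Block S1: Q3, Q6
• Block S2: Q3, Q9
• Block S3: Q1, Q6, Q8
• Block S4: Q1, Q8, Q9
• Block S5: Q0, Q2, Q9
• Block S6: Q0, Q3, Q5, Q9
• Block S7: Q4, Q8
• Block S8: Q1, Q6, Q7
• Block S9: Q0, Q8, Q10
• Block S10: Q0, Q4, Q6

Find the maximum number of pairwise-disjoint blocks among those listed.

S1, S5, S7 are pairwise disjoint (S1={Q3,Q6}; S5={Q0,Q2,Q9}; S7={Q4,Q8}).
Every remaining block overlaps one of these, and no 4 of the listed blocks are pairwise disjoint, so 3 is the maximum.

3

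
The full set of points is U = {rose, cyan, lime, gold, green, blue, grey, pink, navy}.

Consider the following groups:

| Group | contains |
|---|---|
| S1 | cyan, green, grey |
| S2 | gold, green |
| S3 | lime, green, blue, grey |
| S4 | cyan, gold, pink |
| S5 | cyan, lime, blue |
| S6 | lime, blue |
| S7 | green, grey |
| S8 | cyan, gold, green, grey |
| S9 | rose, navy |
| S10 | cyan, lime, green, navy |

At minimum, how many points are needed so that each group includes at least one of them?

H = {lime, gold, green, navy} meets every group (each contains at least one member of H), and |H| = 4.
The groups S4, S6, S7, S9 are pairwise disjoint, so any hitting set needs a separate point for each — at least 4. Hence 4 is optimal.

4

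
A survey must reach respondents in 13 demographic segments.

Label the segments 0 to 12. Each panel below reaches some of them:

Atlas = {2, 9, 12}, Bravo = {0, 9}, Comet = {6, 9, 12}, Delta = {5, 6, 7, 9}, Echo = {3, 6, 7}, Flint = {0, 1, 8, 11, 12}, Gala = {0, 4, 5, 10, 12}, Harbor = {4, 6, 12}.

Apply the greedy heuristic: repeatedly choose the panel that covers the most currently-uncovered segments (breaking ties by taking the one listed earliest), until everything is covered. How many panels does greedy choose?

Greedy: pick Flint (covers 5 new) → pick Delta (covers 4 new) → pick Gala (covers 2 new) → pick Atlas (covers 1 new) → pick Echo (covers 1 new). Total picks: 5.
(The true minimum cover uses only 4 panels, so greedy is not optimal here.)

5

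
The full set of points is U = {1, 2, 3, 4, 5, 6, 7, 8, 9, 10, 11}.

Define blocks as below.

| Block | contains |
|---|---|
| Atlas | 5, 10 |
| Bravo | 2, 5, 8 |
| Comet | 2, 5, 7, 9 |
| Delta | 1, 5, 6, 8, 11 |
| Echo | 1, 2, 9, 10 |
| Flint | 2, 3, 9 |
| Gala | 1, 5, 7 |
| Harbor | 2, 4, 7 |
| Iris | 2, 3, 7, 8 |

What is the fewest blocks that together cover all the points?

4

Take {Atlas, Delta, Flint, Harbor}. Their union is {1, 2, 3, 4, 5, 6, 7, 8, 9, 10, 11}, which is all 11 points.
No 3 of the 9 blocks cover everything (all 84 combinations miss at least one point), so 4 is optimal.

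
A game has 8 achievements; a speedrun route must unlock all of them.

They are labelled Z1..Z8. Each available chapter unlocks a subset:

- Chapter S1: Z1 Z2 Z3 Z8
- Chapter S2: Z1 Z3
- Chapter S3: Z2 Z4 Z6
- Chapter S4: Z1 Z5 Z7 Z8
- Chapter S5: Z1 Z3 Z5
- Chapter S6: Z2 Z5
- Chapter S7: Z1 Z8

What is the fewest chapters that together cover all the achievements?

3

S3 and S4 and S5 together: S3 ∪ S4 ∪ S5 = {Z1, Z2, Z3, Z4, Z5, Z6, Z7, Z8} — every achievement is covered.
Only S3 contains Z4, so S3 is forced; the remaining 5 achievements need at least 2 more chapters (each remaining chapter adds at most 4) — so at least 3 chapters are needed, and 3 is optimal.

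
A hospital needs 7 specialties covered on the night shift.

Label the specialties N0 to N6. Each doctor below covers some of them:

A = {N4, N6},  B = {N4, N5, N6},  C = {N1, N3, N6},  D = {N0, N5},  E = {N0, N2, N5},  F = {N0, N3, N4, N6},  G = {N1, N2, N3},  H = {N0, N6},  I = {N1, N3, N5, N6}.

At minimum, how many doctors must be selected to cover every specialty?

3

B and F and G together: B ∪ F ∪ G = {N0, N1, N2, N3, N4, N5, N6} — every specialty is covered.
No 2 of the 9 doctors cover everything (all 36 combinations miss at least one specialty), so 3 is optimal.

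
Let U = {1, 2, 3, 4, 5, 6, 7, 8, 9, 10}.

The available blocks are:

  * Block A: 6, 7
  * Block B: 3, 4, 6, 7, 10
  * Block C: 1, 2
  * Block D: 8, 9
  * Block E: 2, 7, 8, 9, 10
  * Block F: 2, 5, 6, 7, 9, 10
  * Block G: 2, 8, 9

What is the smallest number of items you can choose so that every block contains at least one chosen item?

3

H = {2, 6, 8} meets every block (each contains at least one member of H), and |H| = 3.
The blocks B, C, D are pairwise disjoint, so any hitting set needs a separate item for each — at least 3. Hence 3 is optimal.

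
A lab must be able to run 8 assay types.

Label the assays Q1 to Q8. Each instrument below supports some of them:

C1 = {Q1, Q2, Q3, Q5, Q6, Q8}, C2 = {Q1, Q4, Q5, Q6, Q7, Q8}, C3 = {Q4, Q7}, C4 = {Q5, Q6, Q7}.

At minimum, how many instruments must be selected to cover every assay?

Take {C1, C3}. Their union is {Q1, Q2, Q3, Q4, Q5, Q6, Q7, Q8}, which is all 8 assays.
No single instrument has all 8 assays (the largest, C1, has 6), so 2 is optimal.

2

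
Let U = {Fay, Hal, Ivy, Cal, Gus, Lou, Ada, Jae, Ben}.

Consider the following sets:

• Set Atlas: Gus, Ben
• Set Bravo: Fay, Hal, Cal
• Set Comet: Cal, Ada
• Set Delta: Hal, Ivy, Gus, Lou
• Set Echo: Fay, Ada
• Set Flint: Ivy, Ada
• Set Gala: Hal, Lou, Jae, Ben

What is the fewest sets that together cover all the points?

4

Comet and Delta and Echo and Gala together: Comet ∪ Delta ∪ Echo ∪ Gala = {Fay, Hal, Ivy, Cal, Gus, Lou, Ada, Jae, Ben} — every point is covered.
Only Gala contains Jae, so Gala is forced; the remaining 5 points need at least 3 more sets (each remaining set adds at most 2) — so at least 4 sets are needed, and 4 is optimal.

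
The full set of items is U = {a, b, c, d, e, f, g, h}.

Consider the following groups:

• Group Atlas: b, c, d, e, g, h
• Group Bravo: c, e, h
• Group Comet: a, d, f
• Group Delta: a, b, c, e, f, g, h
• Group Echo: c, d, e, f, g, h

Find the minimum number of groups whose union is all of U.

Atlas and Delta cover everything between them: the union {a, b, c, d, e, f, g, h} is all of U.
No single group has all 8 items (the largest, Delta, has 7), so 2 is optimal.

2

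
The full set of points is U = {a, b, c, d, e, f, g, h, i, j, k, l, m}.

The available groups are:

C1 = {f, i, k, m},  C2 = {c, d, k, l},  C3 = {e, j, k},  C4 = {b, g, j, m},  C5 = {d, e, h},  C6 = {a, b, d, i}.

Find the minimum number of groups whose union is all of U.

5

C1 and C2 and C4 and C5 and C6 together: C1 ∪ C2 ∪ C4 ∪ C5 ∪ C6 = {a, b, c, d, e, f, g, h, i, j, k, l, m} — every point is covered.
No 4 of the 6 groups cover everything (all 15 combinations miss at least one point), so 5 is optimal.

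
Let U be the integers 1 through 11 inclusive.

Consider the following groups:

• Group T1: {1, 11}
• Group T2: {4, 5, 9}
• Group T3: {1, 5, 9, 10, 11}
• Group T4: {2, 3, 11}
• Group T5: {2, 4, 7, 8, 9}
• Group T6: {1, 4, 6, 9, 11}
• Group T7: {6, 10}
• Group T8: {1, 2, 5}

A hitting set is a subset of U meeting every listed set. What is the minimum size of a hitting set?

4

H = {1, 2, 9, 10} meets every group (each contains at least one member of H), and |H| = 4.
No choice of 3 elements meets every group, so 4 is the minimum.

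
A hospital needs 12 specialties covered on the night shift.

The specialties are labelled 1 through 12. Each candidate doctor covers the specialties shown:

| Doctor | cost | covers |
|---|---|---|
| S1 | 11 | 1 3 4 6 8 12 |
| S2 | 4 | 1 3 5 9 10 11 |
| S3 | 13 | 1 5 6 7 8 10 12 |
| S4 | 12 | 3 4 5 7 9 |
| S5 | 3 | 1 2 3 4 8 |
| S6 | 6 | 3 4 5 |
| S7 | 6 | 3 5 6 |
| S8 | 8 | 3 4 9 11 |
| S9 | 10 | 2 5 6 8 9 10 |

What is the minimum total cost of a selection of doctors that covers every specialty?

S2, S3, S5 together cover every specialty (S2 ∪ S3 ∪ S5 = {1, 2, 3, 4, 5, 6, 7, 8, 9, 10, 11, 12}); total cost 4 + 13 + 3 = 20.
No covering selection has total cost below 20.

20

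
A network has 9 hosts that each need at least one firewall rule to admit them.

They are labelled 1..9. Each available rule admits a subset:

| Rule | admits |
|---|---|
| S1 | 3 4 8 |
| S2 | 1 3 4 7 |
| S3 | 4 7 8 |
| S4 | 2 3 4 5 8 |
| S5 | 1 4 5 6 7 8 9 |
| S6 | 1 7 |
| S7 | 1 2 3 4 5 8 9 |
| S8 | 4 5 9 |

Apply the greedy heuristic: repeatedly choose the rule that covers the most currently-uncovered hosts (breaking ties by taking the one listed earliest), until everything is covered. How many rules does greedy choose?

Greedy: pick S5 (covers 7 new) → pick S4 (covers 2 new). Total picks: 2.

2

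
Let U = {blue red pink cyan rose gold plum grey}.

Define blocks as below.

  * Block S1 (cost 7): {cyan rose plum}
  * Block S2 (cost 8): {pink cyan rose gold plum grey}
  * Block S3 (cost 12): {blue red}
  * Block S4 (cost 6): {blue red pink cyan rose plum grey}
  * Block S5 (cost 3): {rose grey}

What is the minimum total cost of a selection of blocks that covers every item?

S2, S4 together cover every item (S2 ∪ S4 = {blue, red, pink, cyan, rose, gold, plum, grey}); total cost 8 + 6 = 14.
No covering selection has total cost below 14.

14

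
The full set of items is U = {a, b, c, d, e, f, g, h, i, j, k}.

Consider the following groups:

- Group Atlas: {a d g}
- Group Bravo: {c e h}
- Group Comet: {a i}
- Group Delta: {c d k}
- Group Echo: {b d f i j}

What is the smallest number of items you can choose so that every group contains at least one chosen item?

3

T = {c, g, i} meets every group (each contains at least one member of T), and |T| = 3.
No choice of 2 items meets every group, so 3 is the minimum.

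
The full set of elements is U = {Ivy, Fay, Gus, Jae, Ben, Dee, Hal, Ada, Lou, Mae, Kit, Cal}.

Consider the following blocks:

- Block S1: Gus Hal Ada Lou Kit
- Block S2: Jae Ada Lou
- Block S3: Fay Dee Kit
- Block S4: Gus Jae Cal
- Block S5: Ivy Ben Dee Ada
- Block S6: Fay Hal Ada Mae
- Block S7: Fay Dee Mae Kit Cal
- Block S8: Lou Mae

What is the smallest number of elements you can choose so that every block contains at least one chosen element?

Take H = {Jae, Dee, Ada, Mae}. Each listed block contains at least one of these, so H is a hitting set of size 4.
No choice of 3 elements meets every block, so 4 is the minimum.

4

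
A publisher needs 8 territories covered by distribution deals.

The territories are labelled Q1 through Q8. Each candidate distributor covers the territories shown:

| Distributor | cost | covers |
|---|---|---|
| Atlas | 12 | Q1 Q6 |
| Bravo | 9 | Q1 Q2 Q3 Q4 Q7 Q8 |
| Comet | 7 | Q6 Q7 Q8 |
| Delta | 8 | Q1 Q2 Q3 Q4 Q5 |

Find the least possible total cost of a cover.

Comet, Delta together cover every territory (Comet ∪ Delta = {Q1, Q2, Q3, Q4, Q5, Q6, Q7, Q8}); total cost 7 + 8 = 15.
The greedy pick Bravo, Comet, Delta costs 24; no covering selection beats 15.

15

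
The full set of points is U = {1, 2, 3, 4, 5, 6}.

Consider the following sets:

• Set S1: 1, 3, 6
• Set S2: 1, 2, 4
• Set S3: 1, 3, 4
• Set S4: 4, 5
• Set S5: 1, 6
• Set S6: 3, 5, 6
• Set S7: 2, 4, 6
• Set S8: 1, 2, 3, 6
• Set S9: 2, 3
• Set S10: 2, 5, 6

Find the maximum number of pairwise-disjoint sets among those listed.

3

S4, S5, S9 are pairwise disjoint (S4={4,5}; S5={1,6}; S9={2,3}).
Every remaining set overlaps one of these, and no 4 of the listed sets are pairwise disjoint, so 3 is the maximum.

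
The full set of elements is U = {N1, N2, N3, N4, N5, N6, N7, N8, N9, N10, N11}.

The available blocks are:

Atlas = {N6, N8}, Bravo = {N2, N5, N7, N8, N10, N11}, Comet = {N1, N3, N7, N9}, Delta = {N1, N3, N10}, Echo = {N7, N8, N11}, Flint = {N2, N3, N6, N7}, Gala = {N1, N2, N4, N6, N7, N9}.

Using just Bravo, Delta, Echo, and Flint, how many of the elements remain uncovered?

2

Union of Bravo, Delta, Echo, Flint = {N1, N2, N3, N5, N6, N7, N8, N10, N11}.
Not covered: N4, N9 — 2 elements.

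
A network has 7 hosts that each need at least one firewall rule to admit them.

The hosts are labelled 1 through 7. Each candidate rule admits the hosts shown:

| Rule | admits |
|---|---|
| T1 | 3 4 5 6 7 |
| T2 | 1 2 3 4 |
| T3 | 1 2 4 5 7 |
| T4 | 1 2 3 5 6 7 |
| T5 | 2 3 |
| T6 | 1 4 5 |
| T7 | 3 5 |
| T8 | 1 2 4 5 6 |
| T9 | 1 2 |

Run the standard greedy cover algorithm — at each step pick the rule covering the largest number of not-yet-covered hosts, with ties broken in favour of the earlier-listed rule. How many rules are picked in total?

2

Greedy: pick T4 (covers 6 new) → pick T1 (covers 1 new). Total picks: 2.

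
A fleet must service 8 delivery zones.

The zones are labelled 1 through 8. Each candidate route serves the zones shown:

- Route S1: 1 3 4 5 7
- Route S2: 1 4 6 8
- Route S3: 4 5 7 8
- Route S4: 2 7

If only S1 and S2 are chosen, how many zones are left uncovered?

Union of S1, S2 = {1, 3, 4, 5, 6, 7, 8}.
Not covered: 2 — 1 zone.

1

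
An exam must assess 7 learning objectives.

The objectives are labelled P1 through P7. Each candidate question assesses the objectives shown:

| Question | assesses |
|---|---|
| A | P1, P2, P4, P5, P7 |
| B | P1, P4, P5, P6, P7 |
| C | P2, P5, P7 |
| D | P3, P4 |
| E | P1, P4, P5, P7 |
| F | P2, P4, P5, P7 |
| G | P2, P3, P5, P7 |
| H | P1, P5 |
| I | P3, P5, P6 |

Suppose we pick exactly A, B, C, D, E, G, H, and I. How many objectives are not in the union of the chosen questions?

0

Union of A, B, C, D, E, G, H, I = {P1, P2, P3, P4, P5, P6, P7} — that's every objective, so 0 are uncovered.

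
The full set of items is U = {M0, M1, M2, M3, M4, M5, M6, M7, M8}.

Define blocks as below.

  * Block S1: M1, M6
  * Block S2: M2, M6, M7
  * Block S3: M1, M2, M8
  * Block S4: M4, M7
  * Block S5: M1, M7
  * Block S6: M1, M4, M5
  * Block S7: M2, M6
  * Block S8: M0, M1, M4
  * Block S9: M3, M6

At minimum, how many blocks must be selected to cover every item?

5

S3 and S4 and S6 and S8 and S9 together: S3 ∪ S4 ∪ S6 ∪ S8 ∪ S9 = {M0, M1, M2, M3, M4, M5, M6, M7, M8} — every item is covered.
No 4 of the 9 blocks cover everything (all 126 combinations miss at least one item), so 5 is optimal.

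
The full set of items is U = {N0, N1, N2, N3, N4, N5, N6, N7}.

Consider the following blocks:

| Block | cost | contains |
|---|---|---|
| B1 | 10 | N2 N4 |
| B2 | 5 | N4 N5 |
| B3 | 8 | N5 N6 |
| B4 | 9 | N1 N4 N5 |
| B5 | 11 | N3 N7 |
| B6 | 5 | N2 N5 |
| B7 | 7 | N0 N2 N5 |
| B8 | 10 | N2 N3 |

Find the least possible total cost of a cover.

35

B3, B4, B5, B7 together cover every item (B3 ∪ B4 ∪ B5 ∪ B7 = {N0, N1, N2, N3, N4, N5, N6, N7}); total cost 8 + 9 + 11 + 7 = 35.
No covering selection has total cost below 35.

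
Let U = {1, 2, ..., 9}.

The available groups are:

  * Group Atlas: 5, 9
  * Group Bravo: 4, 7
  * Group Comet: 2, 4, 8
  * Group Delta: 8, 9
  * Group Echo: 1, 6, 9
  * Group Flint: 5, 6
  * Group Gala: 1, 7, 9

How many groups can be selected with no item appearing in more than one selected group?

3

Bravo, Delta, Flint are pairwise disjoint (Bravo={4,7}; Delta={8,9}; Flint={5,6}).
Every remaining group overlaps one of these, and no 4 of the listed groups are pairwise disjoint, so 3 is the maximum.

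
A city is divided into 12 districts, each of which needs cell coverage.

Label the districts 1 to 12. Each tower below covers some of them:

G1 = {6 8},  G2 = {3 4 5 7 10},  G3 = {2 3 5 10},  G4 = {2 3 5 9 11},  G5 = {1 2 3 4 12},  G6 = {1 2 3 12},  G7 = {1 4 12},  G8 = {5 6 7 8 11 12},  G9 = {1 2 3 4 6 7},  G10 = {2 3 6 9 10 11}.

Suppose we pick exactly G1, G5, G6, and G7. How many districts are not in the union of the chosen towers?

5

Union of G1, G5, G6, G7 = {1, 2, 3, 4, 6, 8, 12}.
Not covered: 5, 7, 9, 10, 11 — 5 districts.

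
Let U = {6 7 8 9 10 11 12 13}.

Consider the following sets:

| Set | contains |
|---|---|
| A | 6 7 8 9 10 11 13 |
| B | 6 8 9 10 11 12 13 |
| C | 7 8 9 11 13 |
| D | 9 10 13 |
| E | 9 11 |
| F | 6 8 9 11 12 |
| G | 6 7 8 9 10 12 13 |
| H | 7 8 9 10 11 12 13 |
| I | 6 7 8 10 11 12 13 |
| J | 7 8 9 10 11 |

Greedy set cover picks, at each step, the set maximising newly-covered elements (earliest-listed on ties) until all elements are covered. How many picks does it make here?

Greedy: pick A (covers 7 new) → pick B (covers 1 new). Total picks: 2.

2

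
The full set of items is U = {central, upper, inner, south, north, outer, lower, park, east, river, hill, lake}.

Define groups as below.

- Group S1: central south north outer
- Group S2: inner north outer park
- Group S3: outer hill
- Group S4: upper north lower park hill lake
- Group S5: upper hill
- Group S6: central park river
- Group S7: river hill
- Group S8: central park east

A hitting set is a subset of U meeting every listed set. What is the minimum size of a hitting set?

3

Take H = {north, park, hill}. Each listed group contains at least one of these, so H is a hitting set of size 3.
No choice of 2 items meets every group, so 3 is the minimum.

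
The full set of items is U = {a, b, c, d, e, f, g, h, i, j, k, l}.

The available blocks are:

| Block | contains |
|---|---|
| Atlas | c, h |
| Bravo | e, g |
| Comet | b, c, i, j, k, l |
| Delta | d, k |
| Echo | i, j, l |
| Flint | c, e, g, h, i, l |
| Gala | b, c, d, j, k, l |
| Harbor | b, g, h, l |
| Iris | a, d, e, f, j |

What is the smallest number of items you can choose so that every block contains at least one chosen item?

The 4 items {c, g, j, k} hit every block.
The blocks Atlas, Bravo, Delta, Echo are pairwise disjoint, so any hitting set needs a separate item for each — at least 4. Hence 4 is optimal.

4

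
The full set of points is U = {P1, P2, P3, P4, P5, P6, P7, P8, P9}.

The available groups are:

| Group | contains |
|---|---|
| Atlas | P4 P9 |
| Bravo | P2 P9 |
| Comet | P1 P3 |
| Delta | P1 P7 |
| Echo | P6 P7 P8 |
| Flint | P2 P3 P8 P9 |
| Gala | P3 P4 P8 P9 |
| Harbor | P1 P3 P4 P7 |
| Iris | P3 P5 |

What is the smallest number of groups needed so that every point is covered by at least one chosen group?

4

Bravo, Echo, Harbor, and Iris cover everything between them: the union {P1, P2, P3, P4, P5, P6, P7, P8, P9} is all of U.
Only Iris contains P5, so Iris is forced; the remaining 7 points need at least 3 more groups (each remaining group adds at most 3) — so at least 4 groups are needed, and 4 is optimal.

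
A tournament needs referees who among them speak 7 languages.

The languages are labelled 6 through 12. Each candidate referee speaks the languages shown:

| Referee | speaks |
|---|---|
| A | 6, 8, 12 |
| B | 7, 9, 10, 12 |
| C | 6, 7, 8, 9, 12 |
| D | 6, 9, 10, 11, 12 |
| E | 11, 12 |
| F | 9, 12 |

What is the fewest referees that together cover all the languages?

Take {C, D}. Their union is {6, 7, 8, 9, 10, 11, 12}, which is all 7 languages.
No single referee has all 7 languages (the largest, C, has 5), so 2 is optimal.

2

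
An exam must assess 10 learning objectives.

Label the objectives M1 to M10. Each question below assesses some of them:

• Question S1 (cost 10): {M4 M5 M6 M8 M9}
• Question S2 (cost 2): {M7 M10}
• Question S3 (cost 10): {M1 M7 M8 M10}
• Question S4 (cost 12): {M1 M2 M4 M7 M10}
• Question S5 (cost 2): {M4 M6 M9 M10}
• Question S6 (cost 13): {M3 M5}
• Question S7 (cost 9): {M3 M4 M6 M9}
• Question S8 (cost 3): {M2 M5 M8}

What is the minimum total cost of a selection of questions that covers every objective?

S3, S7, S8 together cover every objective (S3 ∪ S7 ∪ S8 = {M1, M2, M3, M4, M5, M6, M7, M8, M9, M10}); total cost 10 + 9 + 3 = 22.
The greedy pick S5, S8, S2, S7, S3 costs 26; no covering selection beats 22.

22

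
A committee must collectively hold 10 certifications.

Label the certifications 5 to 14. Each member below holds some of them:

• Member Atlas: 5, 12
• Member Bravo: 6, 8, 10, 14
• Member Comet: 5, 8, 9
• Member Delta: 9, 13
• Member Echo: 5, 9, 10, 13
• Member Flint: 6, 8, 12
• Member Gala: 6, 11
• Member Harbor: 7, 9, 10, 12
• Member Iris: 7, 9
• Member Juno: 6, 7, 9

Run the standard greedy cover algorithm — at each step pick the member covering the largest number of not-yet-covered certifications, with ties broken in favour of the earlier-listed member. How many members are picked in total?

4

Greedy: pick Bravo (covers 4 new) → pick Echo (covers 3 new) → pick Harbor (covers 2 new) → pick Gala (covers 1 new). Total picks: 4.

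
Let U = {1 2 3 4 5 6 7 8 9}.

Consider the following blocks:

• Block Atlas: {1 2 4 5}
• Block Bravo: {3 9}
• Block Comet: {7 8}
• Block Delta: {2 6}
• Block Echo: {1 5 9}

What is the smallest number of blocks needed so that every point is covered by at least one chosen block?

Atlas and Bravo and Comet and Delta together: Atlas ∪ Bravo ∪ Comet ∪ Delta = {1, 2, 3, 4, 5, 6, 7, 8, 9} — every point is covered.
Only Atlas contains 4, so Atlas is forced; the remaining 5 points need at least 3 more blocks (each remaining block adds at most 2) — so at least 4 blocks are needed, and 4 is optimal.

4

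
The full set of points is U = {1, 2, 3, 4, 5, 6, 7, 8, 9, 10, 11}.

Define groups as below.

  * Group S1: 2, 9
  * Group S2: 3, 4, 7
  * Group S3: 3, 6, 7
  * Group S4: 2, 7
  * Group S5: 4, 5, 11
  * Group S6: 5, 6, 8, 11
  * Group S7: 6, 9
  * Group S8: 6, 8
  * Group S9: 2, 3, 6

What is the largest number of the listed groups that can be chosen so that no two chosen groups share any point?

S4, S5, S8 are pairwise disjoint (S4={2,7}; S5={4,5,11}; S8={6,8}).
Every remaining group overlaps one of these, and no 4 of the listed groups are pairwise disjoint, so 3 is the maximum.

3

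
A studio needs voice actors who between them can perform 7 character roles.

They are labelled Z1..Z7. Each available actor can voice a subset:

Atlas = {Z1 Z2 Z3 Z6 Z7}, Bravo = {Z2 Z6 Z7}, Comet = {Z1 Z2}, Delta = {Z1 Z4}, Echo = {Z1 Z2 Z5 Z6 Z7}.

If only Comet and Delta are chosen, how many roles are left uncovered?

4

Union of Comet, Delta = {Z1, Z2, Z4}.
Not covered: Z3, Z5, Z6, Z7 — 4 roles.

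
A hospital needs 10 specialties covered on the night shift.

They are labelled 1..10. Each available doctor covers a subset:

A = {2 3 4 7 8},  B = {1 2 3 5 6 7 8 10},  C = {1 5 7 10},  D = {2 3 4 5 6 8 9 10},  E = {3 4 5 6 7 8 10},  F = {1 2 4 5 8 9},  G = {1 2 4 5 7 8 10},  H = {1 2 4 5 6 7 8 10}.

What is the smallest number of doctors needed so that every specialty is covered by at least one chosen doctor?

D and H together: D ∪ H = {1, 2, 3, 4, 5, 6, 7, 8, 9, 10} — every specialty is covered.
No single doctor has all 10 specialties (the largest, B, has 8), so 2 is optimal.

2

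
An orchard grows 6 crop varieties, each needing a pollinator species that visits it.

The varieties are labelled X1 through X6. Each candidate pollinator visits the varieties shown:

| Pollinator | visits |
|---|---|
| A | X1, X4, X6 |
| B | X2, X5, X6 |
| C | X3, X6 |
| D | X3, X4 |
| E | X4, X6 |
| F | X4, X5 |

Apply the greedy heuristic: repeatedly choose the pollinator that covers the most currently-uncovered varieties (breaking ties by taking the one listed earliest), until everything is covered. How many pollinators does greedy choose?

3

Greedy: pick A (covers 3 new) → pick B (covers 2 new) → pick C (covers 1 new). Total picks: 3.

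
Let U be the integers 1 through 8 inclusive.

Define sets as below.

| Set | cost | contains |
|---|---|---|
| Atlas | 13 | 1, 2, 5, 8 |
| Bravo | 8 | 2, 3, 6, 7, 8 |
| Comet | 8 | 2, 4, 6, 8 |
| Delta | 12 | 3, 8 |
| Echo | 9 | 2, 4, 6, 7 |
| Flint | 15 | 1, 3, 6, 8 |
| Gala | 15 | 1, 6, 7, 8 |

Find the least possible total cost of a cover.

Atlas, Bravo, Comet together cover every item (Atlas ∪ Bravo ∪ Comet = {1, 2, 3, 4, 5, 6, 7, 8}); total cost 13 + 8 + 8 = 29.
No covering selection has total cost below 29.

29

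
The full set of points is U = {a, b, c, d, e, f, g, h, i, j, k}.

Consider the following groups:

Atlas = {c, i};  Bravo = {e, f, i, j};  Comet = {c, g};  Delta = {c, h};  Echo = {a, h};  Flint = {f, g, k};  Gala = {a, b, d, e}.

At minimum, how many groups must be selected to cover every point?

Bravo and Delta and Flint and Gala together: Bravo ∪ Delta ∪ Flint ∪ Gala = {a, b, c, d, e, f, g, h, i, j, k} — every point is covered.
Only Gala contains b, so Gala is forced; the remaining 7 points need at least 3 more groups (each remaining group adds at most 3) — so at least 4 groups are needed, and 4 is optimal.

4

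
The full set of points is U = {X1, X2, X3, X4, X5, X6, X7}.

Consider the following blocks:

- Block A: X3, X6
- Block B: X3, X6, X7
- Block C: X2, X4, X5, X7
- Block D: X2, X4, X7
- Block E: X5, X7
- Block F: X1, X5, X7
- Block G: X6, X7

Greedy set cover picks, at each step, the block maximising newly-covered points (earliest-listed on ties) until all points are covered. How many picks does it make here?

Greedy: pick C (covers 4 new) → pick A (covers 2 new) → pick F (covers 1 new). Total picks: 3.

3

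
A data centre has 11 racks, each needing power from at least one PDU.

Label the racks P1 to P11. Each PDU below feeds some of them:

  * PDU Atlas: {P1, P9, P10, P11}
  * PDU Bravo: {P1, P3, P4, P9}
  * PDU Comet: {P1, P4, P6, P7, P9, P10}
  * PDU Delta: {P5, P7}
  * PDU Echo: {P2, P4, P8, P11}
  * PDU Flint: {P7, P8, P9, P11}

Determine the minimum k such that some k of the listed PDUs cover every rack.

Take {Bravo, Comet, Delta, Echo}. Their union is {P1, P2, P3, P4, P5, P6, P7, P8, P9, P10, P11}, which is all 11 racks.
Only Bravo contains P3, so Bravo is forced; the remaining 7 racks need at least 3 more PDUs (each remaining PDU adds at most 3) — so at least 4 PDUs are needed, and 4 is optimal.

4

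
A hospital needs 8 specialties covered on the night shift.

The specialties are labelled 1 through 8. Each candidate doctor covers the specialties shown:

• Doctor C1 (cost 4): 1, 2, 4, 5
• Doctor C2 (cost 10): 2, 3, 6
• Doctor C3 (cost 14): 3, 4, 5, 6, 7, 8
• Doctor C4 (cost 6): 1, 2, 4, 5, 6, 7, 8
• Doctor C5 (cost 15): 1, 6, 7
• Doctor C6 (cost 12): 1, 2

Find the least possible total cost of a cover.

C2, C4 together cover every specialty (C2 ∪ C4 = {1, 2, 3, 4, 5, 6, 7, 8}); total cost 10 + 6 = 16.
No covering selection has total cost below 16.

16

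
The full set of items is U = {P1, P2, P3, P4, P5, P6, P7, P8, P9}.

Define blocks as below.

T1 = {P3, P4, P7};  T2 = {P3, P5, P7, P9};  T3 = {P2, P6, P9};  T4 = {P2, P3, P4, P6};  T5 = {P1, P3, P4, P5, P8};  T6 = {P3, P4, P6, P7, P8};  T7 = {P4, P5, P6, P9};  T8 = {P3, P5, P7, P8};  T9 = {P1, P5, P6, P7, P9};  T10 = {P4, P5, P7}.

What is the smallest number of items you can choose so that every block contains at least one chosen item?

Take H = {P3, P5, P6}. Each listed block contains at least one of these, so H is a hitting set of size 3.
No choice of 2 items meets every block, so 3 is the minimum.

3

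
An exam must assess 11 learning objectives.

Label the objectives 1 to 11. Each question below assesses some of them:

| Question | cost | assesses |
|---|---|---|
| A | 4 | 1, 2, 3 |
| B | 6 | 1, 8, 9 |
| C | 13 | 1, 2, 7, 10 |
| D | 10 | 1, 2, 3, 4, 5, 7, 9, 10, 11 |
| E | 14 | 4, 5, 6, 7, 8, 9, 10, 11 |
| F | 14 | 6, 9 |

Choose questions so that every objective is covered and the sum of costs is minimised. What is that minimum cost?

A, E together cover every objective (A ∪ E = {1, 2, 3, 4, 5, 6, 7, 8, 9, 10, 11}); total cost 4 + 14 = 18.
The greedy pick D, B, E costs 30; no covering selection beats 18.

18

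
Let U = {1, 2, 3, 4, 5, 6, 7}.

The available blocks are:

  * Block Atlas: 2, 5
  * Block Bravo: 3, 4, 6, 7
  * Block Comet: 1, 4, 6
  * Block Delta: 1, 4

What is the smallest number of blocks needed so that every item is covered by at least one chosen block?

3

Atlas, Bravo, and Comet cover everything between them: the union {1, 2, 3, 4, 5, 6, 7} is all of U.
Only Atlas contains 2, so Atlas is forced; the remaining 5 items need at least 2 more blocks (each remaining block adds at most 4) — so at least 3 blocks are needed, and 3 is optimal.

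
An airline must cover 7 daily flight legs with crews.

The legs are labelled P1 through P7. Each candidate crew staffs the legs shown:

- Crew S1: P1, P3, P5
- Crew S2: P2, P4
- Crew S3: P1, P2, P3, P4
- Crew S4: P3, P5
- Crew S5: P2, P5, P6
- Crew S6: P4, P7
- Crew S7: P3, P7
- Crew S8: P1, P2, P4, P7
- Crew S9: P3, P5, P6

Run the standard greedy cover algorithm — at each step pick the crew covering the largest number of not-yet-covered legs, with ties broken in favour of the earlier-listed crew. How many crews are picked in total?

Greedy: pick S3 (covers 4 new) → pick S5 (covers 2 new) → pick S6 (covers 1 new). Total picks: 3.
(The true minimum cover uses only 2 crews, so greedy is not optimal here.)

3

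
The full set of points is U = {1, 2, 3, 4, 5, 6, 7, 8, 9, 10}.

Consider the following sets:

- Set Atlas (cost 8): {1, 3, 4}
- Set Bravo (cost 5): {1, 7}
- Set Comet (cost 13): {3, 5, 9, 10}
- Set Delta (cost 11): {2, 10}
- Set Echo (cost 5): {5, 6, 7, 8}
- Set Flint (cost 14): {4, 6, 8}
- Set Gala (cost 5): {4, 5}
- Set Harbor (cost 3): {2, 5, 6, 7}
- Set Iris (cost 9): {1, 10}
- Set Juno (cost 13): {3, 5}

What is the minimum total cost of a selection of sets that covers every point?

29

Atlas, Comet, Echo, Harbor together cover every point (Atlas ∪ Comet ∪ Echo ∪ Harbor = {1, 2, 3, 4, 5, 6, 7, 8, 9, 10}); total cost 8 + 13 + 5 + 3 = 29.
No covering selection has total cost below 29.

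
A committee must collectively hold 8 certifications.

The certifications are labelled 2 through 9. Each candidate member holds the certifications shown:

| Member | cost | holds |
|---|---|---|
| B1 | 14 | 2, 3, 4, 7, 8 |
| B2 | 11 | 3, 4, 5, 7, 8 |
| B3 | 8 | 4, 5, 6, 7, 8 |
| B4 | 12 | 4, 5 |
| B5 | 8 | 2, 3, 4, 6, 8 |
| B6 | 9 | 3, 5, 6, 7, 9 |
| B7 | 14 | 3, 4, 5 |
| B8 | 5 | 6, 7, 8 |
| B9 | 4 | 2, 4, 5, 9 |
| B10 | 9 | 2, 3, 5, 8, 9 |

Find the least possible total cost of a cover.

17

B5, B6 together cover every certification (B5 ∪ B6 = {2, 3, 4, 5, 6, 7, 8, 9}); total cost 8 + 9 = 17.
No covering selection has total cost below 17.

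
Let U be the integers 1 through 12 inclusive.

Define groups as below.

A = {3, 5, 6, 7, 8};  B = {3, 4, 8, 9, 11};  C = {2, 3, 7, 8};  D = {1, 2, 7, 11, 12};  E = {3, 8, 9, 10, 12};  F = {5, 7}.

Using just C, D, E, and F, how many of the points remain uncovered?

Union of C, D, E, F = {1, 2, 3, 5, 7, 8, 9, 10, 11, 12}.
Not covered: 4, 6 — 2 points.

2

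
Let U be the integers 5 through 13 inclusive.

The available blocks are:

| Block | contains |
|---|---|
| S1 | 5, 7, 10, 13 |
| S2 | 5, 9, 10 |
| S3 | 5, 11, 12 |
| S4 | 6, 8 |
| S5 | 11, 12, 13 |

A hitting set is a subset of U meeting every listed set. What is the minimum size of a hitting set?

3

H = {5, 6, 11} meets every block (each contains at least one member of H), and |H| = 3.
The blocks S2, S4, S5 are pairwise disjoint, so any hitting set needs a separate item for each — at least 3. Hence 3 is optimal.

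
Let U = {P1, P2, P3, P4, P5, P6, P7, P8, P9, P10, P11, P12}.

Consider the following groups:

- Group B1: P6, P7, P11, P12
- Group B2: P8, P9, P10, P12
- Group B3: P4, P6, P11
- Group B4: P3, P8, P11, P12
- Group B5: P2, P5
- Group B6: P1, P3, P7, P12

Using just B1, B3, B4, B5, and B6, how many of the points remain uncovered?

Union of B1, B3, B4, B5, B6 = {P1, P2, P3, P4, P5, P6, P7, P8, P11, P12}.
Not covered: P9, P10 — 2 points.

2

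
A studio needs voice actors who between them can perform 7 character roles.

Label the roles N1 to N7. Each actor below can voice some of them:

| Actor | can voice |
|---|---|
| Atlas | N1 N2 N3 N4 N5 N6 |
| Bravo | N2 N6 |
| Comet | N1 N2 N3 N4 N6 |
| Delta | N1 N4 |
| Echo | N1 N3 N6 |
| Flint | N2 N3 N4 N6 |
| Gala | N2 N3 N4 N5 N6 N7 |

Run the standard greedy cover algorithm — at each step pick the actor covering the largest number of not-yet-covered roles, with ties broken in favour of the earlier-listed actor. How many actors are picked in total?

2

Greedy: pick Atlas (covers 6 new) → pick Gala (covers 1 new). Total picks: 2.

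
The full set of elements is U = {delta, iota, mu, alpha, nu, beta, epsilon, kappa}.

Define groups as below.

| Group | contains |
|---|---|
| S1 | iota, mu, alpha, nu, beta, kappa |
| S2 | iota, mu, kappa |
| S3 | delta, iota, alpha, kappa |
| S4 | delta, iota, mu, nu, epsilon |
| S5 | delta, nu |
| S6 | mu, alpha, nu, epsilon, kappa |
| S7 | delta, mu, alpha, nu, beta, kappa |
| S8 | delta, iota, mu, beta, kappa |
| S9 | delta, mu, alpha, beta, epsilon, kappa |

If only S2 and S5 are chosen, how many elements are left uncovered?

Union of S2, S5 = {delta, iota, mu, nu, kappa}.
Not covered: alpha, beta, epsilon — 3 elements.

3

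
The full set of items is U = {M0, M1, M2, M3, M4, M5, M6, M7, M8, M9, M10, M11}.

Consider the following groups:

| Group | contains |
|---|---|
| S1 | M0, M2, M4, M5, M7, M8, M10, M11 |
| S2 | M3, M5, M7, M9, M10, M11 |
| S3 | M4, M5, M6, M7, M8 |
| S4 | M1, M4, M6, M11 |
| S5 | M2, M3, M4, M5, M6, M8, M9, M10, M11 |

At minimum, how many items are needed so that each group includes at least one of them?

Take H = {M4, M10}. Each listed group contains at least one of these, so H is a hitting set of size 2.
No single item lies in every group, so at least 2 are needed and 2 is optimal.

2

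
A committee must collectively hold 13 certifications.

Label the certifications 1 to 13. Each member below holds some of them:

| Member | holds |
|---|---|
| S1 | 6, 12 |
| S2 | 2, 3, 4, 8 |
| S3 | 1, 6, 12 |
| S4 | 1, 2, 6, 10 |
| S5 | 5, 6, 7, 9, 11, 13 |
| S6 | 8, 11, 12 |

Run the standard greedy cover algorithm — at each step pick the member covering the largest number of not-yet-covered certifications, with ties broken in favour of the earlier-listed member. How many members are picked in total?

4

Greedy: pick S5 (covers 6 new) → pick S2 (covers 4 new) → pick S3 (covers 2 new) → pick S4 (covers 1 new). Total picks: 4.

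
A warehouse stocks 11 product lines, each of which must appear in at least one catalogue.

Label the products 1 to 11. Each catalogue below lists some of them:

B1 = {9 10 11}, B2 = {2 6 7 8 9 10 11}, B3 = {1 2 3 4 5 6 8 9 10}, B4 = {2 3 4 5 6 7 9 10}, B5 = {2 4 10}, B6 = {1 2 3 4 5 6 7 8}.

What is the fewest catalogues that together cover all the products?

Take {B2, B3}. Their union is {1, 2, 3, 4, 5, 6, 7, 8, 9, 10, 11}, which is all 11 products.
No single catalogue has all 11 products (the largest, B3, has 9), so 2 is optimal.

2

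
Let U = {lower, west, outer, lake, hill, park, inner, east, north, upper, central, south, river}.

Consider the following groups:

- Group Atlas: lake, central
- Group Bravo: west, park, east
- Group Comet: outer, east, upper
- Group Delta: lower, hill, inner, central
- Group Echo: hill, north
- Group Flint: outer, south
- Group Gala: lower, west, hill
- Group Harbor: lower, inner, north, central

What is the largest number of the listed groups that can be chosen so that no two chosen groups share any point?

4

Atlas, Bravo, Echo, Flint are pairwise disjoint (Atlas={lake,central}; Bravo={west,park,east}; Echo={hill,north}; Flint={outer,south}).
Every remaining group overlaps one of these, and no 5 of the listed groups are pairwise disjoint, so 4 is the maximum.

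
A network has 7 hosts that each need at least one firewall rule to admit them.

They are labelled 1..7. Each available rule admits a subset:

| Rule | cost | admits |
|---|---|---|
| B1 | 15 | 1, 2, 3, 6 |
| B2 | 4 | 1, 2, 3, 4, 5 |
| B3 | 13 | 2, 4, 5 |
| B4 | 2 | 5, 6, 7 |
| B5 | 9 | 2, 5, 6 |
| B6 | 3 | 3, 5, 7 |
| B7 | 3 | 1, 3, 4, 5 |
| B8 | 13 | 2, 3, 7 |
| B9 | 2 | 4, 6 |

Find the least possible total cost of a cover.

6

B2, B4 together cover every host (B2 ∪ B4 = {1, 2, 3, 4, 5, 6, 7}); total cost 4 + 2 = 6.
No covering selection has total cost below 6.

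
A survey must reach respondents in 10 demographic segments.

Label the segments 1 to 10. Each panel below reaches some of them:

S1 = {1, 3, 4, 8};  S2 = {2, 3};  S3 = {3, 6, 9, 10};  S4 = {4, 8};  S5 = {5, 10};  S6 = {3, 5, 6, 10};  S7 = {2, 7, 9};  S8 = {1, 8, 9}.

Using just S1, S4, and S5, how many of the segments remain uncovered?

4

Union of S1, S4, S5 = {1, 3, 4, 5, 8, 10}.
Not covered: 2, 6, 7, 9 — 4 segments.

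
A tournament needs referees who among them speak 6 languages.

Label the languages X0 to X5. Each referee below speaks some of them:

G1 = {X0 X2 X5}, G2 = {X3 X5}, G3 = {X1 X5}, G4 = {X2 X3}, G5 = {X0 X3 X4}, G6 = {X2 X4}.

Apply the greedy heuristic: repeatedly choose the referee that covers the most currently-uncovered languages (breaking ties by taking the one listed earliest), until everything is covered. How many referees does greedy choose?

3

Greedy: pick G1 (covers 3 new) → pick G5 (covers 2 new) → pick G3 (covers 1 new). Total picks: 3.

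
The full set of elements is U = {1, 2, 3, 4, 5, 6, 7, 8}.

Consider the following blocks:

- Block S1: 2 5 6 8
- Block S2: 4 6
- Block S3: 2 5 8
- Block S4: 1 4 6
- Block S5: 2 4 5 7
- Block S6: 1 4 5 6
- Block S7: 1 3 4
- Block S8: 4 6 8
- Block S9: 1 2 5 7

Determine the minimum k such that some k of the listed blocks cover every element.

Take {S1, S5, S7}. Their union is {1, 2, 3, 4, 5, 6, 7, 8}, which is all 8 elements.
Only S7 contains 3, so S7 is forced; the remaining 5 elements need at least 2 more blocks (each remaining block adds at most 4) — so at least 3 blocks are needed, and 3 is optimal.

3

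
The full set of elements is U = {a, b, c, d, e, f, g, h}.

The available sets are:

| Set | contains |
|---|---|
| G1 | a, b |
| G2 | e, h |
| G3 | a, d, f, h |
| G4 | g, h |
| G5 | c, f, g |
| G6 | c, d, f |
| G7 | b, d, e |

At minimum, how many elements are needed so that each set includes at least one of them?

Take T = {b, c, h}. Each listed set contains at least one of these, so T is a hitting set of size 3.
The sets G1, G2, G5 are pairwise disjoint, so any hitting set needs a separate element for each — at least 3. Hence 3 is optimal.

3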